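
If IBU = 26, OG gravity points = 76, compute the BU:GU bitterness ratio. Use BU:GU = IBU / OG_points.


BU:GU = 26 / 76

0.3421


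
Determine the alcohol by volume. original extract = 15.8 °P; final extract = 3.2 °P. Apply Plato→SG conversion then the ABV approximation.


SG = 259/(259 − P);  ABV = (OG − FG)·131.25
OG = 259/(259 − 15.8) = 1.0650
FG = 259/(259 − 3.2) = 1.0125
ABV = (1.0650 − 1.0125)·131.25

6.8850 % ABV


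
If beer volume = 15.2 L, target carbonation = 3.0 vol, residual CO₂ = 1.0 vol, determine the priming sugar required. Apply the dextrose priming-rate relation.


sugar = (target − residual)·4.0·V
sugar = (3.0 − 1.0)·4.0·15.2

121.6000 g


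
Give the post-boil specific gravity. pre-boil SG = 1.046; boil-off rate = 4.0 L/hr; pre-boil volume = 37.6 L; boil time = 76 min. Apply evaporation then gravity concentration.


V_post = V_pre − rate·(t/60);  SG_post = 1 + (SG_pre−1)·V_pre/V_post
V_post = 37.6 − 4.0·(76/60) = 32.5333
SG_post = 1 + (1.046 − 1)·37.6/32.5333

1.0532


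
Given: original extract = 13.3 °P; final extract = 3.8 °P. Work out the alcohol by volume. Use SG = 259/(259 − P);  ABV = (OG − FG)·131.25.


OG = 259/(259 − 13.3) = 1.0541
FG = 259/(259 − 3.8) = 1.0149
ABV = (1.0541 − 1.0149)·131.25

5.1504 % ABV


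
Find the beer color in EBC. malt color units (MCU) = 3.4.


SRM = 1.4922·MCU^0.6859;  EBC = SRM·1.97
SRM = 1.4922·3.4^0.6859 = 3.4544
EBC = 3.4544·1.97

6.8051 EBC


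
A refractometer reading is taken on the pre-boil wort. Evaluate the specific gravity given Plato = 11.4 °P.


SG = 259/(259 − P)
SG = 259/(259 − 11.4)

1.0460


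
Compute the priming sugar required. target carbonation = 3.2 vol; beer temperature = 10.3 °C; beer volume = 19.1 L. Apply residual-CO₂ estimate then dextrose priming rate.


residual = 14.695·(0.01821 + 0.09011·e^(−0.04·T));  sugar = (target − residual)·4.0·V
residual = 14.695·(0.01821 + 0.09011·e^(−0.04·10.3)) = 1.1446
sugar = (3.2 − 1.1446)·4.0·19.1

157.0308 g


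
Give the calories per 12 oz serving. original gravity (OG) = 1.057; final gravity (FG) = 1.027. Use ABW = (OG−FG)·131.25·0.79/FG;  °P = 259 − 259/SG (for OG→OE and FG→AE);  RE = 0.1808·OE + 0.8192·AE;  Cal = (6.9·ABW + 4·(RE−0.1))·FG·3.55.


ABW = (1.057 − 1.027)·131.25·0.79/1.027 = 3.0288
OE = 259 − 259/1.057 = 13.9669 °P
AE = 259 − 259/1.027 = 6.8092 °P
RE = 0.1808·13.9669 + 0.8192·6.8092 = 8.1033 °P
Cal = (6.9·3.0288 + 4·(8.1033−0.1))·1.027·3.55

192.9097 kcal


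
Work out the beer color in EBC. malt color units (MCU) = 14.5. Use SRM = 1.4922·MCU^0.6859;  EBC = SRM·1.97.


SRM = 1.4922·14.5^0.6859 = 9.3413
EBC = 9.3413·1.97

18.4024 EBC


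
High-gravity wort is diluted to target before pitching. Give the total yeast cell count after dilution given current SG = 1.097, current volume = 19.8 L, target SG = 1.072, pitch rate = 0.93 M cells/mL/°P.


V_w = V·((SG_c−1)/(SG_t−1)−1);  °P = 259 − 259/SG_t;  cells = rate·(V+V_w)·°P
V_w = 19.8·((1.097−1)/(1.072−1)−1) = 6.8750
V_final = 19.8 + 6.8750 = 26.6750
°P = 259 − 259/1.072 = 17.3955
cells = 0.93·26.6750·17.3955

431.5438 billion cells


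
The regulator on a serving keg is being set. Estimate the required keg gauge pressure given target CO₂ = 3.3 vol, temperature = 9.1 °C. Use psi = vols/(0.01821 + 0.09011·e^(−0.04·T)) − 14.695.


psi = 3.3/(0.01821 + 0.09011·e^(−0.04·9.1)) − 14.695

26.1331 psi


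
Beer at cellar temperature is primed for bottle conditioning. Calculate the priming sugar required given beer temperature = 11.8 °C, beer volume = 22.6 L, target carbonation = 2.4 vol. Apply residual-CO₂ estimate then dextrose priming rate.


residual = 14.695·(0.01821 + 0.09011·e^(−0.04·T));  sugar = (target − residual)·4.0·V
residual = 14.695·(0.01821 + 0.09011·e^(−0.04·11.8)) = 1.0935
sugar = (2.4 − 1.0935)·4.0·22.6

118.1031 g


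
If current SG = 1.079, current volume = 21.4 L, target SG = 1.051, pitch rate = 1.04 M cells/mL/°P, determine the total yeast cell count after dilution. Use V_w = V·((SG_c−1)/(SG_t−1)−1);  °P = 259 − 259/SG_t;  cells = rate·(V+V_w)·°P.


V_w = 21.4·((1.079−1)/(1.051−1)−1) = 11.7490
V_final = 21.4 + 11.7490 = 33.1490
°P = 259 − 259/1.051 = 12.5680
cells = 1.04·33.1490·12.5680

433.2826 billion cells


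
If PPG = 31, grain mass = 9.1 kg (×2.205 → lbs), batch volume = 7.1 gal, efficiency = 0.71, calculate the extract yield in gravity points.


points = lbs × PPG × eff / vol
lbs = 9.1 × 2.205 = 20.0655
points = 20.0655 × 31 × 0.71 / 7.1

62.2030 points


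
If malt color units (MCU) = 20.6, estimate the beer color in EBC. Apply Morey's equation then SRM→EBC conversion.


SRM = 1.4922·MCU^0.6859;  EBC = SRM·1.97
SRM = 1.4922·20.6^0.6859 = 11.8853
EBC = 11.8853·1.97

23.4140 EBC


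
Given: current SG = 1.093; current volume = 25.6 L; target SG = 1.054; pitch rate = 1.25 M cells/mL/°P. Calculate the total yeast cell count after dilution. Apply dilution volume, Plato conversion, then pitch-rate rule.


V_w = V·((SG_c−1)/(SG_t−1)−1);  °P = 259 − 259/SG_t;  cells = rate·(V+V_w)·°P
V_w = 25.6·((1.093−1)/(1.054−1)−1) = 18.4889
V_final = 25.6 + 18.4889 = 44.0889
°P = 259 − 259/1.054 = 13.2694
cells = 1.25·44.0889·13.2694

731.2941 billion cells


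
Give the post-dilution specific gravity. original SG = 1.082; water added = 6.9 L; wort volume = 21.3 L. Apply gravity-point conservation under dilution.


SG_new = 1 + (SG_old − 1)·V_old/(V_old + V_water)
pts = (1.082 − 1)·1000·21.3/(21.3 + 6.9) = 61.9362
SG_new = 1 + 61.9362/1000

1.0619


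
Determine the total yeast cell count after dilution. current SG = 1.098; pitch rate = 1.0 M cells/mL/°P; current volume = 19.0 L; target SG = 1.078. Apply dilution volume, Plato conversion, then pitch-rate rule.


V_w = V·((SG_c−1)/(SG_t−1)−1);  °P = 259 − 259/SG_t;  cells = rate·(V+V_w)·°P
V_w = 19.0·((1.098−1)/(1.078−1)−1) = 4.8718
V_final = 19.0 + 4.8718 = 23.8718
°P = 259 − 259/1.078 = 18.7403
cells = 1.0·23.8718·18.7403

447.3636 billion cells


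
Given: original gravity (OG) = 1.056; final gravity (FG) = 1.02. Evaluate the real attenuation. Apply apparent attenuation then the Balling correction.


AA = (OG−FG)/(OG−1)·100;  RA = AA·0.8192
AA = (1.056 − 1.02)/(1.056 − 1)·100 = 64.2857
RA = 64.2857·0.8192

52.6629 %


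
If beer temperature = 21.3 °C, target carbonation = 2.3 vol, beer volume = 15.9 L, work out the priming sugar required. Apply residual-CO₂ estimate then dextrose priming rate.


residual = 14.695·(0.01821 + 0.09011·e^(−0.04·T));  sugar = (target − residual)·4.0·V
residual = 14.695·(0.01821 + 0.09011·e^(−0.04·21.3)) = 0.8324
sugar = (2.3 − 0.8324)·4.0·15.9

93.3372 g


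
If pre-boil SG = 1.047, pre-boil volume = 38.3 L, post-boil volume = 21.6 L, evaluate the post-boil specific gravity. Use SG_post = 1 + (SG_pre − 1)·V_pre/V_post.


pts_pre = (1.047 − 1)·1000 = 47.0000
pts_post = 47.0000·38.3/21.6 = 83.3380
SG_post = 1 + 83.3380/1000

1.0833


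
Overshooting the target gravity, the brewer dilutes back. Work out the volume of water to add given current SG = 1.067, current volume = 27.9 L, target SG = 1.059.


V_water = V·((SG_curr − 1)/(SG_target − 1) − 1)
V_water = 27.9·((1.067 − 1)/(1.059 − 1) − 1)

3.7831 L


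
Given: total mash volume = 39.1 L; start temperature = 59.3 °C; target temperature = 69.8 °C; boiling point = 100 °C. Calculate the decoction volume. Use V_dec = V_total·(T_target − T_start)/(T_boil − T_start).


V_dec = 39.1·(69.8 − 59.3)/(100 − 59.3)

10.0872 L


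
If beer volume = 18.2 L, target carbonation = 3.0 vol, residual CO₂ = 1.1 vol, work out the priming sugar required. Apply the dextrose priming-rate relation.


sugar = (target − residual)·4.0·V
sugar = (3.0 − 1.1)·4.0·18.2

138.3200 g


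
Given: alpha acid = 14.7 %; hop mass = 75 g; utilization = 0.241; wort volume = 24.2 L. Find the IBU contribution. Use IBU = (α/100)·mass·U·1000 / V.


IBU = (14.7/100)·75·0.241·1000 / 24.2

109.7944 IBU


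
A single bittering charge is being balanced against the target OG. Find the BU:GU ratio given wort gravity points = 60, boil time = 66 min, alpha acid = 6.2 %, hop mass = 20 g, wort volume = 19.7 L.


U = 1.65·0.000125^(GP/1000)·(1−e^(−0.04t))/4.15;  IBU = (α/100)·m·U·1000/V;  BU:GU = IBU/GP
U = 1.65·0.000125^(60/1000)·(1−e^(−0.04·66))/4.15 = 0.2153
IBU = (6.2/100)·20·0.2153·1000/19.7 = 13.5535
BU:GU = 13.5535/60

0.2259


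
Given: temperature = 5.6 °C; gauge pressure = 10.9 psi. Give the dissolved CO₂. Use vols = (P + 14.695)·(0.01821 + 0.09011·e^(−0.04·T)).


vols = (10.9 + 14.695)·(0.01821 + 0.09011·e^(−0.04·5.6))

2.3096 volumes


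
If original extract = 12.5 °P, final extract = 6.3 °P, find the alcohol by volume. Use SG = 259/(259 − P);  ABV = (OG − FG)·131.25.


OG = 259/(259 − 12.5) = 1.0507
FG = 259/(259 − 6.3) = 1.0249
ABV = (1.0507 − 1.0249)·131.25

3.3835 % ABV


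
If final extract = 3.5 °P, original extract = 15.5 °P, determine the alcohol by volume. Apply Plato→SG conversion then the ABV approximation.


SG = 259/(259 − P);  ABV = (OG − FG)·131.25
OG = 259/(259 − 15.5) = 1.0637
FG = 259/(259 − 3.5) = 1.0137
ABV = (1.0637 − 1.0137)·131.25

6.5568 % ABV


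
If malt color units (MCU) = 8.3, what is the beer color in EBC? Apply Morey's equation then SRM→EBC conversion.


SRM = 1.4922·MCU^0.6859;  EBC = SRM·1.97
SRM = 1.4922·8.3^0.6859 = 6.3712
EBC = 6.3712·1.97

12.5513 EBC


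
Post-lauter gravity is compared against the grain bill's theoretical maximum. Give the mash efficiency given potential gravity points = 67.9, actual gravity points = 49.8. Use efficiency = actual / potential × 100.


efficiency = 49.8 / 67.9 × 100

73.3432 %


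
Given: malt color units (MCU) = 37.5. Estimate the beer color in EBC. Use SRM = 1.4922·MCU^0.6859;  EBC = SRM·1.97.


SRM = 1.4922·37.5^0.6859 = 17.9248
EBC = 17.9248·1.97

35.3119 EBC


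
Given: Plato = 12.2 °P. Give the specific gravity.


SG = 259/(259 − P)
SG = 259/(259 − 12.2)

1.0494


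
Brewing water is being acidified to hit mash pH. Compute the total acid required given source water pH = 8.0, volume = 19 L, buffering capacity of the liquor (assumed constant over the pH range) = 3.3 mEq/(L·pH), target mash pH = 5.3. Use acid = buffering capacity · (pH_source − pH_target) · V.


acid = 3.3 · (8.0 − 5.3) · 19

169.2900 mEq


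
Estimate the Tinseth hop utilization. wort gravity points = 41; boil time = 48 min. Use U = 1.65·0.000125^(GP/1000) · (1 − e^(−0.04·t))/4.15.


bigness = 1.65·0.000125^(41/1000) = 1.1415
boil_factor = (1 − e^(−0.04·48))/4.15 = 0.2056
U = 1.1415 · 0.2056

0.2347


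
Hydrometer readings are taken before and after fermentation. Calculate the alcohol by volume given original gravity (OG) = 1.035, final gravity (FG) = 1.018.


ABV = (OG − FG) · 131.25
ABV = (1.035 − 1.018) · 131.25

2.2312 % ABV


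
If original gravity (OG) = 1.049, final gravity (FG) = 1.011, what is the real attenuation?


AA = (OG−FG)/(OG−1)·100;  RA = AA·0.8192
AA = (1.049 − 1.011)/(1.049 − 1)·100 = 77.5510
RA = 77.5510·0.8192

63.5298 %


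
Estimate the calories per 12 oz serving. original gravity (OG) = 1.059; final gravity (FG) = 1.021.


ABW = (OG−FG)·131.25·0.79/FG;  °P = 259 − 259/SG (for OG→OE and FG→AE);  RE = 0.1808·OE + 0.8192·AE;  Cal = (6.9·ABW + 4·(RE−0.1))·FG·3.55
ABW = (1.059 − 1.021)·131.25·0.79/1.021 = 3.8591
OE = 259 − 259/1.059 = 14.4297 °P
AE = 259 − 259/1.021 = 5.3271 °P
RE = 0.1808·14.4297 + 0.8192·5.3271 = 6.9729 °P
Cal = (6.9·3.8591 + 4·(6.9729−0.1))·1.021·3.55

196.1575 kcal


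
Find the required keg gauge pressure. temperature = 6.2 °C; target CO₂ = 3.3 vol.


psi = vols/(0.01821 + 0.09011·e^(−0.04·T)) − 14.695
psi = 3.3/(0.01821 + 0.09011·e^(−0.04·6.2)) − 14.695

22.5812 psi


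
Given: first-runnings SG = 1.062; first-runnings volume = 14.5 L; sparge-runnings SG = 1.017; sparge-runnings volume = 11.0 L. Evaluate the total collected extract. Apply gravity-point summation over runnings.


total = Σ (SG_i − 1)·1000·V_i
first = (1.062 − 1)·1000·14.5 = 899.0000
sparge = (1.017 − 1)·1000·11.0 = 187.0000
total = 899.0000 + 187.0000

1086.0000 gravity·L


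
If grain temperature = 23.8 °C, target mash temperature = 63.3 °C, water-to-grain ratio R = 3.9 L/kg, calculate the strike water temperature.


T_strike = (0.41/R)·(T_mash − T_grain) + T_mash
T_strike = (0.41/3.9)·(63.3 − 23.8) + 63.3

67.4526 °C


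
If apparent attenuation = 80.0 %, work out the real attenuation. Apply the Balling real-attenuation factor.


RA = AA · 0.8192
RA = 80.0 · 0.8192

65.5360 %


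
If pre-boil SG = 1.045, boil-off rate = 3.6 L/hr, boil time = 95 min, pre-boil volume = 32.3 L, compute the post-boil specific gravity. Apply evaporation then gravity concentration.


V_post = V_pre − rate·(t/60);  SG_post = 1 + (SG_pre−1)·V_pre/V_post
V_post = 32.3 − 3.6·(95/60) = 26.6000
SG_post = 1 + (1.045 − 1)·32.3/26.6000

1.0546


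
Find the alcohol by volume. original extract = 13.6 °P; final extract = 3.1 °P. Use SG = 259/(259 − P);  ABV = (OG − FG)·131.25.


OG = 259/(259 − 13.6) = 1.0554
FG = 259/(259 − 3.1) = 1.0121
ABV = (1.0554 − 1.0121)·131.25

5.6839 % ABV


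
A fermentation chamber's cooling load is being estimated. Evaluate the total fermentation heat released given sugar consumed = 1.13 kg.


Q = m_sugar · 590 kJ/kg
Q = 1.13 · 590

666.7000 kJ


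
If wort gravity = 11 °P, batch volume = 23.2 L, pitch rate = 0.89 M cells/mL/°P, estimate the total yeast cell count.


cells (billions) = rate · V_L · °P
cells = 0.89 · 23.2 · 11

227.1280 billion cells


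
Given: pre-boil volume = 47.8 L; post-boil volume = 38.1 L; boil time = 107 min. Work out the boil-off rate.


rate = (V_pre − V_post) / (t_min/60)
rate = (47.8 − 38.1) / (107/60)

5.4393 L/hr


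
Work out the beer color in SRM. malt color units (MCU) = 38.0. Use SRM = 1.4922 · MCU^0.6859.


SRM = 1.4922 · 38.0^0.6859

18.0884 SRM


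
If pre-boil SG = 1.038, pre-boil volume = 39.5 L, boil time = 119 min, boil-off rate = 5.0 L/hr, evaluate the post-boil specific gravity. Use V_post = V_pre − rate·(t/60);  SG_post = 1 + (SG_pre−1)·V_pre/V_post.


V_post = 39.5 − 5.0·(119/60) = 29.5833
SG_post = 1 + (1.038 − 1)·39.5/29.5833

1.0507


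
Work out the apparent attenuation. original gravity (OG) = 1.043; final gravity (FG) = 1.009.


AA = (OG − FG)/(OG − 1) · 100
AA = (1.043 − 1.009)/(1.043 − 1) · 100

79.0698 %


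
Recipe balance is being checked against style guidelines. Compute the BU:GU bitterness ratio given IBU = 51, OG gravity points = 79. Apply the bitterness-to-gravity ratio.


BU:GU = IBU / OG_points
BU:GU = 51 / 79

0.6456


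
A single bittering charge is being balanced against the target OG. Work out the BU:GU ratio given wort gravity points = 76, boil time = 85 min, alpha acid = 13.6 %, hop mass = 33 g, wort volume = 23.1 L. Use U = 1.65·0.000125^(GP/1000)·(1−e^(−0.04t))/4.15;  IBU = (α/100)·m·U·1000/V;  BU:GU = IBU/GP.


U = 1.65·0.000125^(76/1000)·(1−e^(−0.04·85))/4.15 = 0.1941
IBU = (13.6/100)·33·0.1941·1000/23.1 = 37.7138
BU:GU = 37.7138/76

0.4962


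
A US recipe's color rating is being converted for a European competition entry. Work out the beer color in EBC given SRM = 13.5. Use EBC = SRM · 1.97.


EBC = 13.5 · 1.97

26.5950 EBC


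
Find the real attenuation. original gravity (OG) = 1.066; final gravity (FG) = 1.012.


AA = (OG−FG)/(OG−1)·100;  RA = AA·0.8192
AA = (1.066 − 1.012)/(1.066 − 1)·100 = 81.8182
RA = 81.8182·0.8192

67.0255 %


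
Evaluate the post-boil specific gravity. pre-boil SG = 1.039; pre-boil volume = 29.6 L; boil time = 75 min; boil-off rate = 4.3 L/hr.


V_post = V_pre − rate·(t/60);  SG_post = 1 + (SG_pre−1)·V_pre/V_post
V_post = 29.6 − 4.3·(75/60) = 24.2250
SG_post = 1 + (1.039 − 1)·29.6/24.2250

1.0477


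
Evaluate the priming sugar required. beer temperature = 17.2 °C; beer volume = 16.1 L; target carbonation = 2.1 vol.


residual = 14.695·(0.01821 + 0.09011·e^(−0.04·T));  sugar = (target − residual)·4.0·V
residual = 14.695·(0.01821 + 0.09011·e^(−0.04·17.2)) = 0.9331
sugar = (2.1 − 0.9331)·4.0·16.1

75.1486 g


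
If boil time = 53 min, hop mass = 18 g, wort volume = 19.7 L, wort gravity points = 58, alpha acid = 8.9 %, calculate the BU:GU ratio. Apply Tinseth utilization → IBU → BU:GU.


U = 1.65·0.000125^(GP/1000)·(1−e^(−0.04t))/4.15;  IBU = (α/100)·m·U·1000/V;  BU:GU = IBU/GP
U = 1.65·0.000125^(58/1000)·(1−e^(−0.04·53))/4.15 = 0.2077
IBU = (8.9/100)·18·0.2077·1000/19.7 = 16.8935
BU:GU = 16.8935/58

0.2913


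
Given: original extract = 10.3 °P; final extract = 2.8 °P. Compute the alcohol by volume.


SG = 259/(259 − P);  ABV = (OG − FG)·131.25
OG = 259/(259 − 10.3) = 1.0414
FG = 259/(259 − 2.8) = 1.0109
ABV = (1.0414 − 1.0109)·131.25

4.0013 % ABV


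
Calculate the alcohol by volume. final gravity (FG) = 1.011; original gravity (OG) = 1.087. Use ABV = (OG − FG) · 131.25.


ABV = (1.087 − 1.011) · 131.25

9.9750 % ABV


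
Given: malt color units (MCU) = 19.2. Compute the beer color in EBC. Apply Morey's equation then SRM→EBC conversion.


SRM = 1.4922·MCU^0.6859;  EBC = SRM·1.97
SRM = 1.4922·19.2^0.6859 = 11.3251
EBC = 11.3251·1.97

22.3105 EBC


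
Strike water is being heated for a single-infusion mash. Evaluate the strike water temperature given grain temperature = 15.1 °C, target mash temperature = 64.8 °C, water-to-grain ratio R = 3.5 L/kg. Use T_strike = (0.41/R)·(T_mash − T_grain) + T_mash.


T_strike = (0.41/3.5)·(64.8 − 15.1) + 64.8

70.6220 °C


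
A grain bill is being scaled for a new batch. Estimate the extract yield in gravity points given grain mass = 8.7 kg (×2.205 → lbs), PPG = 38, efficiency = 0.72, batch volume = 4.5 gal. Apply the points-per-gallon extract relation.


points = lbs × PPG × eff / vol
lbs = 8.7 × 2.205 = 19.1835
points = 19.1835 × 38 × 0.72 / 4.5

116.6357 points


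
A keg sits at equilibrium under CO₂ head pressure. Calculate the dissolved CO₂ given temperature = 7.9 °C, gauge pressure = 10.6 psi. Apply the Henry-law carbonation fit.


vols = (P + 14.695)·(0.01821 + 0.09011·e^(−0.04·T))
vols = (10.6 + 14.695)·(0.01821 + 0.09011·e^(−0.04·7.9))

2.1224 volumes


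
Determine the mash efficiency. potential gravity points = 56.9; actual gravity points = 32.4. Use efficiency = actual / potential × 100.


efficiency = 32.4 / 56.9 × 100

56.9420 %


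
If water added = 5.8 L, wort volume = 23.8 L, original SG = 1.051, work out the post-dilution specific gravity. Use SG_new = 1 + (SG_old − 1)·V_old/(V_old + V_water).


pts = (1.051 − 1)·1000·23.8/(23.8 + 5.8) = 41.0068
SG_new = 1 + 41.0068/1000

1.0410


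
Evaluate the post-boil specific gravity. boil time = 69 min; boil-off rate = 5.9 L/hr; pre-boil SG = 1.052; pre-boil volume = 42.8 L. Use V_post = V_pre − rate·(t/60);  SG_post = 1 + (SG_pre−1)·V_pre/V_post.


V_post = 42.8 − 5.9·(69/60) = 36.0150
SG_post = 1 + (1.052 − 1)·42.8/36.0150

1.0618


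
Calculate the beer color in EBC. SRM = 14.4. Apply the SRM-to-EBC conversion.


EBC = SRM · 1.97
EBC = 14.4 · 1.97

28.3680 EBC


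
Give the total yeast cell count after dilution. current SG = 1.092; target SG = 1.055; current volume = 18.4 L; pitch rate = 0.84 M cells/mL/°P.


V_w = V·((SG_c−1)/(SG_t−1)−1);  °P = 259 − 259/SG_t;  cells = rate·(V+V_w)·°P
V_w = 18.4·((1.092−1)/(1.055−1)−1) = 12.3782
V_final = 18.4 + 12.3782 = 30.7782
°P = 259 − 259/1.055 = 13.5024
cells = 0.84·30.7782·13.5024

349.0858 billion cells


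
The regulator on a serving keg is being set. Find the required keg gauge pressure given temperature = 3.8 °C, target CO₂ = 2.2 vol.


psi = vols/(0.01821 + 0.09011·e^(−0.04·T)) − 14.695
psi = 2.2/(0.01821 + 0.09011·e^(−0.04·3.8)) − 14.695

8.3143 psi


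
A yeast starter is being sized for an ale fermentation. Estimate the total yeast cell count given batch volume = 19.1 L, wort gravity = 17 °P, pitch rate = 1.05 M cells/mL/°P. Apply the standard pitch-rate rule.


cells (billions) = rate · V_L · °P
cells = 1.05 · 19.1 · 17

340.9350 billion cells


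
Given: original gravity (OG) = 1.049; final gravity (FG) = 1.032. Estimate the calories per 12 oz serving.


ABW = (OG−FG)·131.25·0.79/FG;  °P = 259 − 259/SG (for OG→OE and FG→AE);  RE = 0.1808·OE + 0.8192·AE;  Cal = (6.9·ABW + 4·(RE−0.1))·FG·3.55
ABW = (1.049 − 1.032)·131.25·0.79/1.032 = 1.7080
OE = 259 − 259/1.049 = 12.0982 °P
AE = 259 − 259/1.032 = 8.0310 °P
RE = 0.1808·12.0982 + 0.8192·8.0310 = 8.7664 °P
Cal = (6.9·1.7080 + 4·(8.7664−0.1))·1.032·3.55

170.1772 kcal


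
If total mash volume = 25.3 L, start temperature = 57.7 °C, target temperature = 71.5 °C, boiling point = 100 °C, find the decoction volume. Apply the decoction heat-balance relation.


V_dec = V_total·(T_target − T_start)/(T_boil − T_start)
V_dec = 25.3·(71.5 − 57.7)/(100 − 57.7)

8.2539 L


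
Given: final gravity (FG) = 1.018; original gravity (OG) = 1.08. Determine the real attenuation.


AA = (OG−FG)/(OG−1)·100;  RA = AA·0.8192
AA = (1.08 − 1.018)/(1.08 − 1)·100 = 77.5000
RA = 77.5000·0.8192

63.4880 %


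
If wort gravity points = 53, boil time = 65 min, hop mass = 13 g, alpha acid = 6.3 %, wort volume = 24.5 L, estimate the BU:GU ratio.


U = 1.65·0.000125^(GP/1000)·(1−e^(−0.04t))/4.15;  IBU = (α/100)·m·U·1000/V;  BU:GU = IBU/GP
U = 1.65·0.000125^(53/1000)·(1−e^(−0.04·65))/4.15 = 0.2286
IBU = (6.3/100)·13·0.2286·1000/24.5 = 7.6414
BU:GU = 7.6414/53

0.1442


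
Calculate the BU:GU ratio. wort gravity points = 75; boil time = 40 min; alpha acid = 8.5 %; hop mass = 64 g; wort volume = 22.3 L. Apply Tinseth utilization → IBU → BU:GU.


U = 1.65·0.000125^(GP/1000)·(1−e^(−0.04t))/4.15;  IBU = (α/100)·m·U·1000/V;  BU:GU = IBU/GP
U = 1.65·0.000125^(75/1000)·(1−e^(−0.04·40))/4.15 = 0.1617
IBU = (8.5/100)·64·0.1617·1000/22.3 = 39.4509
BU:GU = 39.4509/75

0.5260


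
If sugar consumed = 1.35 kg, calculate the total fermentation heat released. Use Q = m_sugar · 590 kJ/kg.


Q = 1.35 · 590

796.5000 kJ


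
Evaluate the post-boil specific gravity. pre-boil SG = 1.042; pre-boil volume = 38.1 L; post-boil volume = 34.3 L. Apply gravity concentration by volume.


SG_post = 1 + (SG_pre − 1)·V_pre/V_post
pts_pre = (1.042 − 1)·1000 = 42.0000
pts_post = 42.0000·38.1/34.3 = 46.6531
SG_post = 1 + 46.6531/1000

1.0467


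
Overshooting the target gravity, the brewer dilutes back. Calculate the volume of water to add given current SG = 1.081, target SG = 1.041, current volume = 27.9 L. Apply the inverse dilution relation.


V_water = V·((SG_curr − 1)/(SG_target − 1) − 1)
V_water = 27.9·((1.081 − 1)/(1.041 − 1) − 1)

27.2195 L


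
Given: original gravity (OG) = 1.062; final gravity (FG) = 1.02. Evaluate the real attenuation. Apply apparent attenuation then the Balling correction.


AA = (OG−FG)/(OG−1)·100;  RA = AA·0.8192
AA = (1.062 − 1.02)/(1.062 − 1)·100 = 67.7419
RA = 67.7419·0.8192

55.4942 %


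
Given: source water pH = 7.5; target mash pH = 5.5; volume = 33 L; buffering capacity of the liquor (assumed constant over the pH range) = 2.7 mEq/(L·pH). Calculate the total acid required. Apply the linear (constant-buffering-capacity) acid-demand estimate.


acid = buffering capacity · (pH_source − pH_target) · V
acid = 2.7 · (7.5 − 5.5) · 33

178.2000 mEq


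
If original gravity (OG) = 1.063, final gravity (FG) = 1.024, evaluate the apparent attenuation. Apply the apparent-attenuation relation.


AA = (OG − FG)/(OG − 1) · 100
AA = (1.063 − 1.024)/(1.063 − 1) · 100

61.9048 %


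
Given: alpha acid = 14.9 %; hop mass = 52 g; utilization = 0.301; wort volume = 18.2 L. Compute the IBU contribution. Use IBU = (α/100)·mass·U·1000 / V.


IBU = (14.9/100)·52·0.301·1000 / 18.2

128.1400 IBU


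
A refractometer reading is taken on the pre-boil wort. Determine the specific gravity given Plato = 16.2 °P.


SG = 259/(259 − P)
SG = 259/(259 − 16.2)

1.0667


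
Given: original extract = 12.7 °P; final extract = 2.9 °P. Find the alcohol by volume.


SG = 259/(259 − P);  ABV = (OG − FG)·131.25
OG = 259/(259 − 12.7) = 1.0516
FG = 259/(259 − 2.9) = 1.0113
ABV = (1.0516 − 1.0113)·131.25

5.2814 % ABV


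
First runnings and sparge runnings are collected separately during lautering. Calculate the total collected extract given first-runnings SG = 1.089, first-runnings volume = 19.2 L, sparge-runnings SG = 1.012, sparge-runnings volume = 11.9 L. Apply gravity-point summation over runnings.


total = Σ (SG_i − 1)·1000·V_i
first = (1.089 − 1)·1000·19.2 = 1708.8000
sparge = (1.012 − 1)·1000·11.9 = 142.8000
total = 1708.8000 + 142.8000

1851.6000 gravity·L


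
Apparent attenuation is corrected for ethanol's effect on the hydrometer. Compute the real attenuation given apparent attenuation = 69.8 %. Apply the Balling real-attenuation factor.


RA = AA · 0.8192
RA = 69.8 · 0.8192

57.1802 %


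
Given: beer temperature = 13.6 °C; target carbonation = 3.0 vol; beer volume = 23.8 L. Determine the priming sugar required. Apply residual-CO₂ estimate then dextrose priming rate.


residual = 14.695·(0.01821 + 0.09011·e^(−0.04·T));  sugar = (target − residual)·4.0·V
residual = 14.695·(0.01821 + 0.09011·e^(−0.04·13.6)) = 1.0362
sugar = (3.0 − 1.0362)·4.0·23.8

186.9565 g


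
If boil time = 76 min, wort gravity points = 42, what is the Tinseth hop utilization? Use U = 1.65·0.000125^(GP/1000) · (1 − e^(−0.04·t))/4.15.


bigness = 1.65·0.000125^(42/1000) = 1.1312
boil_factor = (1 − e^(−0.04·76))/4.15 = 0.2294
U = 1.1312 · 0.2294

0.2595


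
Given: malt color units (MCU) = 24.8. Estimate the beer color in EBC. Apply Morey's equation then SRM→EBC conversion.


SRM = 1.4922·MCU^0.6859;  EBC = SRM·1.97
SRM = 1.4922·24.8^0.6859 = 13.4984
EBC = 13.4984·1.97

26.5918 EBC


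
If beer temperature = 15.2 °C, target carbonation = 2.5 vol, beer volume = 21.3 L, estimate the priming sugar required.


residual = 14.695·(0.01821 + 0.09011·e^(−0.04·T));  sugar = (target − residual)·4.0·V
residual = 14.695·(0.01821 + 0.09011·e^(−0.04·15.2)) = 0.9885
sugar = (2.5 − 0.9885)·4.0·21.3

128.7778 g


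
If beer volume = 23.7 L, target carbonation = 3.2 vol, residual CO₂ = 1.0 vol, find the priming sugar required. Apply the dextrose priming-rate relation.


sugar = (target − residual)·4.0·V
sugar = (3.2 − 1.0)·4.0·23.7

208.5600 g


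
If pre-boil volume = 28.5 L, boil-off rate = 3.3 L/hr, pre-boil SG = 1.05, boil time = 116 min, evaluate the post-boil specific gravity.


V_post = V_pre − rate·(t/60);  SG_post = 1 + (SG_pre−1)·V_pre/V_post
V_post = 28.5 − 3.3·(116/60) = 22.1200
SG_post = 1 + (1.05 − 1)·28.5/22.1200

1.0644


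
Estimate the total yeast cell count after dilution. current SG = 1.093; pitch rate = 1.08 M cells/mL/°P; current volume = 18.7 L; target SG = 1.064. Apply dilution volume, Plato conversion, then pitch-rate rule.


V_w = V·((SG_c−1)/(SG_t−1)−1);  °P = 259 − 259/SG_t;  cells = rate·(V+V_w)·°P
V_w = 18.7·((1.093−1)/(1.064−1)−1) = 8.4734
V_final = 18.7 + 8.4734 = 27.1734
°P = 259 − 259/1.064 = 15.5789
cells = 1.08·27.1734·15.5789

457.2002 billion cells


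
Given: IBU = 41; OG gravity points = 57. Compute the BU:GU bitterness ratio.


BU:GU = IBU / OG_points
BU:GU = 41 / 57

0.7193


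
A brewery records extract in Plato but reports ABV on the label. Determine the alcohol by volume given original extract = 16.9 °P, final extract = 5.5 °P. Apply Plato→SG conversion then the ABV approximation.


SG = 259/(259 − P);  ABV = (OG − FG)·131.25
OG = 259/(259 − 16.9) = 1.0698
FG = 259/(259 − 5.5) = 1.0217
ABV = (1.0698 − 1.0217)·131.25

6.3144 % ABV


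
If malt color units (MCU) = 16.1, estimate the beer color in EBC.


SRM = 1.4922·MCU^0.6859;  EBC = SRM·1.97
SRM = 1.4922·16.1^0.6859 = 10.0367
EBC = 10.0367·1.97

19.7722 EBC


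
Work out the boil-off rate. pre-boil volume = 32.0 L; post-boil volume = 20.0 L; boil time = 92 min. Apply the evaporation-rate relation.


rate = (V_pre − V_post) / (t_min/60)
rate = (32.0 − 20.0) / (92/60)

7.8261 L/hr


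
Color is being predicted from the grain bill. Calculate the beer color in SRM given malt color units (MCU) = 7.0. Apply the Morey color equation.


SRM = 1.4922 · MCU^0.6859
SRM = 1.4922 · 7.0^0.6859

5.6687 SRM


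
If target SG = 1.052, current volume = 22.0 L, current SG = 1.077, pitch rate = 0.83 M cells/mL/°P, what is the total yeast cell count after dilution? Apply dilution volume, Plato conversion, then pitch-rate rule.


V_w = V·((SG_c−1)/(SG_t−1)−1);  °P = 259 − 259/SG_t;  cells = rate·(V+V_w)·°P
V_w = 22.0·((1.077−1)/(1.052−1)−1) = 10.5769
V_final = 22.0 + 10.5769 = 32.5769
°P = 259 − 259/1.052 = 12.8023
cells = 0.83·32.5769·12.8023

346.1589 billion cells


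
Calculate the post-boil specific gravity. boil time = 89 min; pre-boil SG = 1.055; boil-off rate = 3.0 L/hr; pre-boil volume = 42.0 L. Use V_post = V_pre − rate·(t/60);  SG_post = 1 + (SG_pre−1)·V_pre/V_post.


V_post = 42.0 − 3.0·(89/60) = 37.5500
SG_post = 1 + (1.055 − 1)·42.0/37.5500

1.0615


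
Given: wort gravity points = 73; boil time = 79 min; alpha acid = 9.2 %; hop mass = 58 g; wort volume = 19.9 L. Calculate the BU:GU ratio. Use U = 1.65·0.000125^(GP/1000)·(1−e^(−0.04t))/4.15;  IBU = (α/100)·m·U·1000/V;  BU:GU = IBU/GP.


U = 1.65·0.000125^(73/1000)·(1−e^(−0.04·79))/4.15 = 0.1976
IBU = (9.2/100)·58·0.1976·1000/19.9 = 52.9719
BU:GU = 52.9719/73

0.7256


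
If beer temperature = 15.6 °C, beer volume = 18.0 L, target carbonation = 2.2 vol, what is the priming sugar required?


residual = 14.695·(0.01821 + 0.09011·e^(−0.04·T));  sugar = (target − residual)·4.0·V
residual = 14.695·(0.01821 + 0.09011·e^(−0.04·15.6)) = 0.9771
sugar = (2.2 − 0.9771)·4.0·18.0

88.0502 g


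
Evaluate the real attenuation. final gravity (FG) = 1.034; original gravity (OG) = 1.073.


AA = (OG−FG)/(OG−1)·100;  RA = AA·0.8192
AA = (1.073 − 1.034)/(1.073 − 1)·100 = 53.4247
RA = 53.4247·0.8192

43.7655 %


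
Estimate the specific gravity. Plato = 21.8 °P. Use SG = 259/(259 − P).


SG = 259/(259 − 21.8)

1.0919


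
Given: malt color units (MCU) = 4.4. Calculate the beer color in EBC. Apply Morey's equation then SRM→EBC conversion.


SRM = 1.4922·MCU^0.6859;  EBC = SRM·1.97
SRM = 1.4922·4.4^0.6859 = 4.1226
EBC = 4.1226·1.97

8.1215 EBC


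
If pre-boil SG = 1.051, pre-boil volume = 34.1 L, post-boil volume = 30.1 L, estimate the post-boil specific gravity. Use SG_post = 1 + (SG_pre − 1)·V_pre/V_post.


pts_pre = (1.051 − 1)·1000 = 51.0000
pts_post = 51.0000·34.1/30.1 = 57.7774
SG_post = 1 + 57.7774/1000

1.0578


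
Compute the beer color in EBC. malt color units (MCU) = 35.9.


SRM = 1.4922·MCU^0.6859;  EBC = SRM·1.97
SRM = 1.4922·35.9^0.6859 = 17.3967
EBC = 17.3967·1.97

34.2715 EBC


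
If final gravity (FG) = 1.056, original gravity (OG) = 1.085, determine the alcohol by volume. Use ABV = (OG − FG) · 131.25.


ABV = (1.085 − 1.056) · 131.25

3.8062 % ABV


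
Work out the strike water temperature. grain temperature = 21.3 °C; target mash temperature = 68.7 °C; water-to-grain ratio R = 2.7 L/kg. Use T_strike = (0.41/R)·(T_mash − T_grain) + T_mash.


T_strike = (0.41/2.7)·(68.7 − 21.3) + 68.7

75.8978 °C


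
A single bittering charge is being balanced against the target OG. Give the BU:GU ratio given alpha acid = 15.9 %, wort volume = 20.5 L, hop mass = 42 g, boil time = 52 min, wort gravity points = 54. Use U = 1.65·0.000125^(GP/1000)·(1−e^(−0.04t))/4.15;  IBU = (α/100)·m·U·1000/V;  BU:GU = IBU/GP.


U = 1.65·0.000125^(54/1000)·(1−e^(−0.04·52))/4.15 = 0.2141
IBU = (15.9/100)·42·0.2141·1000/20.5 = 69.7596
BU:GU = 69.7596/54

1.2918


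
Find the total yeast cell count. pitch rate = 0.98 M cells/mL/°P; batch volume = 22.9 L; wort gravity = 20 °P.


cells (billions) = rate · V_L · °P
cells = 0.98 · 22.9 · 20

448.8400 billion cells


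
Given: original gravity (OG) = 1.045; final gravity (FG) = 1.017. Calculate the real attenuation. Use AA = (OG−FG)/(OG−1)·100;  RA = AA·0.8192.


AA = (1.045 − 1.017)/(1.045 − 1)·100 = 62.2222
RA = 62.2222·0.8192

50.9724 %


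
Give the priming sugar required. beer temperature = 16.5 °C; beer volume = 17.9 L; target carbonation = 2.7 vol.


residual = 14.695·(0.01821 + 0.09011·e^(−0.04·T));  sugar = (target − residual)·4.0·V
residual = 14.695·(0.01821 + 0.09011·e^(−0.04·16.5)) = 0.9520
sugar = (2.7 − 0.9520)·4.0·17.9

125.1573 g


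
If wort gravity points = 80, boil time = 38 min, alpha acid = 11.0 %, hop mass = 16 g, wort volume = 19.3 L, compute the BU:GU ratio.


U = 1.65·0.000125^(GP/1000)·(1−e^(−0.04t))/4.15;  IBU = (α/100)·m·U·1000/V;  BU:GU = IBU/GP
U = 1.65·0.000125^(80/1000)·(1−e^(−0.04·38))/4.15 = 0.1514
IBU = (11.0/100)·16·0.1514·1000/19.3 = 13.8024
BU:GU = 13.8024/80

0.1725


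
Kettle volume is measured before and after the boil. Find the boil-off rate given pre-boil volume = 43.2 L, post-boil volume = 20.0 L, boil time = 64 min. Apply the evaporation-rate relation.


rate = (V_pre − V_post) / (t_min/60)
rate = (43.2 − 20.0) / (64/60)

21.7500 L/hr


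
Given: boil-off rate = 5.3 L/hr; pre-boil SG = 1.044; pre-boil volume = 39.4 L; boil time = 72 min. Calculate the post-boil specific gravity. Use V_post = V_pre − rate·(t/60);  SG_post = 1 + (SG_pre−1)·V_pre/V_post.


V_post = 39.4 − 5.3·(72/60) = 33.0400
SG_post = 1 + (1.044 − 1)·39.4/33.0400

1.0525


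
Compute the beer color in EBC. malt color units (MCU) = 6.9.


SRM = 1.4922·MCU^0.6859;  EBC = SRM·1.97
SRM = 1.4922·6.9^0.6859 = 5.6130
EBC = 5.6130·1.97

11.0576 EBC


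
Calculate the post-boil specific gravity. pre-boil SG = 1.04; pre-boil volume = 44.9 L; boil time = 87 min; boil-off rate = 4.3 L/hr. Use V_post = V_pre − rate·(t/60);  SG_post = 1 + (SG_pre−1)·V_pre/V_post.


V_post = 44.9 − 4.3·(87/60) = 38.6650
SG_post = 1 + (1.04 − 1)·44.9/38.6650

1.0465


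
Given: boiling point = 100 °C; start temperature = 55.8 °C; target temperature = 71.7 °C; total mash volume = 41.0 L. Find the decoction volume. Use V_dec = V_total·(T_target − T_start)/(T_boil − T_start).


V_dec = 41.0·(71.7 − 55.8)/(100 − 55.8)

14.7489 L


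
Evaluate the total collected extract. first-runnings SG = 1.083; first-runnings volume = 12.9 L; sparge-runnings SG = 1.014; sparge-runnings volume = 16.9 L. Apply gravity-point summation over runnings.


total = Σ (SG_i − 1)·1000·V_i
first = (1.083 − 1)·1000·12.9 = 1070.7000
sparge = (1.014 − 1)·1000·16.9 = 236.6000
total = 1070.7000 + 236.6000

1307.3000 gravity·L


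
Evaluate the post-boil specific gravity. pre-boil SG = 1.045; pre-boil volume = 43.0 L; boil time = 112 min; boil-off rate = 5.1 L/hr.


V_post = V_pre − rate·(t/60);  SG_post = 1 + (SG_pre−1)·V_pre/V_post
V_post = 43.0 − 5.1·(112/60) = 33.4800
SG_post = 1 + (1.045 − 1)·43.0/33.4800

1.0578


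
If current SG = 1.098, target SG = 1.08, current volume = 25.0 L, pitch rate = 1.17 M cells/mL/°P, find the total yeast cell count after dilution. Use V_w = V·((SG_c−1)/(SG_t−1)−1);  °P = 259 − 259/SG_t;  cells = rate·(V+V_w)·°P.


V_w = 25.0·((1.098−1)/(1.08−1)−1) = 5.6250
V_final = 25.0 + 5.6250 = 30.6250
°P = 259 − 259/1.08 = 19.1852
cells = 1.17·30.6250·19.1852

687.4292 billion cells


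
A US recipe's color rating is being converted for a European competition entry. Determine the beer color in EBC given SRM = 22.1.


EBC = SRM · 1.97
EBC = 22.1 · 1.97

43.5370 EBC


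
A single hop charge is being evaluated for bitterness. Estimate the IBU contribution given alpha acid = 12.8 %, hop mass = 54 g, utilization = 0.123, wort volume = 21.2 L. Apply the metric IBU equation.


IBU = (α/100)·mass·U·1000 / V
IBU = (12.8/100)·54·0.123·1000 / 21.2

40.1026 IBU


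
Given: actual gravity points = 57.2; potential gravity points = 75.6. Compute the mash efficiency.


efficiency = actual / potential × 100
efficiency = 57.2 / 75.6 × 100

75.6614 %


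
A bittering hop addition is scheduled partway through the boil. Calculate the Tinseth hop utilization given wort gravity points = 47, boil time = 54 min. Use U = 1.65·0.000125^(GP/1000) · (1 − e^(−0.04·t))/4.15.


bigness = 1.65·0.000125^(47/1000) = 1.0815
boil_factor = (1 − e^(−0.04·54))/4.15 = 0.2132
U = 1.0815 · 0.2132

0.2306


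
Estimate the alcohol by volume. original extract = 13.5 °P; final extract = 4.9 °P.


SG = 259/(259 − P);  ABV = (OG − FG)·131.25
OG = 259/(259 − 13.5) = 1.0550
FG = 259/(259 − 4.9) = 1.0193
ABV = (1.0550 − 1.0193)·131.25

4.6864 % ABV


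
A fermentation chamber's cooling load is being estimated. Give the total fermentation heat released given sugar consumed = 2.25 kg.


Q = m_sugar · 590 kJ/kg
Q = 2.25 · 590

1327.5000 kJ


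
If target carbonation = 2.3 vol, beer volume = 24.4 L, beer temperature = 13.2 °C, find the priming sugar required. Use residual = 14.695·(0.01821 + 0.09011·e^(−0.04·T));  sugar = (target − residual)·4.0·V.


residual = 14.695·(0.01821 + 0.09011·e^(−0.04·13.2)) = 1.0486
sugar = (2.3 − 1.0486)·4.0·24.4

122.1398 g


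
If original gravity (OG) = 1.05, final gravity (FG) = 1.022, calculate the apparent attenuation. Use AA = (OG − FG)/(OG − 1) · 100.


AA = (1.05 − 1.022)/(1.05 − 1) · 100

56.0000 %


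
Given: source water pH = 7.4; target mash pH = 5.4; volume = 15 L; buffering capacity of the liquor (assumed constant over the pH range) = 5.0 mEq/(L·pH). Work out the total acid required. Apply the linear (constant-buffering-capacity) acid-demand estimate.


acid = buffering capacity · (pH_source − pH_target) · V
acid = 5.0 · (7.4 − 5.4) · 15

150.0000 mEq


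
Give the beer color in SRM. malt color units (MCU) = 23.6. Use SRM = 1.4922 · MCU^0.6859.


SRM = 1.4922 · 23.6^0.6859

13.0469 SRM


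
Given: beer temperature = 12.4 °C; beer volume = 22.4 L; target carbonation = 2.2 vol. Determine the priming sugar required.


residual = 14.695·(0.01821 + 0.09011·e^(−0.04·T));  sugar = (target − residual)·4.0·V
residual = 14.695·(0.01821 + 0.09011·e^(−0.04·12.4)) = 1.0740
sugar = (2.2 − 1.0740)·4.0·22.4

100.8930 g


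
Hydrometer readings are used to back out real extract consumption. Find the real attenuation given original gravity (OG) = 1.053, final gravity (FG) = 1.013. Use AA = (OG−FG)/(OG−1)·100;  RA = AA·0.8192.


AA = (1.053 − 1.013)/(1.053 − 1)·100 = 75.4717
RA = 75.4717·0.8192

61.8264 %


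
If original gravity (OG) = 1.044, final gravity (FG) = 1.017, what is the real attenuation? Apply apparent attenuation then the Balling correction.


AA = (OG−FG)/(OG−1)·100;  RA = AA·0.8192
AA = (1.044 − 1.017)/(1.044 − 1)·100 = 61.3636
RA = 61.3636·0.8192

50.2691 %
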